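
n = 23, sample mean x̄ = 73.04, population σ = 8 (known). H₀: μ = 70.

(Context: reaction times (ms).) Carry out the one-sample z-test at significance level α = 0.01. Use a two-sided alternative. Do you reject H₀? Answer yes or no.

reject H₀: no

SE = σ/√n = 8/√23 = 1.6681
z = (x̄−μ₀)/SE = (73.04−70)/1.6681 = 1.8224
p-value (two-sided) = 0.06839
At α=0.01: p ≥ α → fail to reject H₀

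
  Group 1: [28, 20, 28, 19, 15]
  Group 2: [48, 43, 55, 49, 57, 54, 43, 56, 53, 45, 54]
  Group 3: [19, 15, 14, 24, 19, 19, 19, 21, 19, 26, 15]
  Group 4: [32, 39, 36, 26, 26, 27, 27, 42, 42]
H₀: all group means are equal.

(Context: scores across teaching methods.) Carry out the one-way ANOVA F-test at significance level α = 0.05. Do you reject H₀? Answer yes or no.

Group means [22.00, 50.64, 19.09, 33.00], grand mean 32.611
SSB = Σnᵢ(x̄ᵢ−x̄)² = 6149.101; SSW = ΣΣ(x−x̄ᵢ)² = 921.455
MSB = 6149.101/3 = 2049.7003; MSW = 921.455/32 = 28.7955
F = MSB/MSW = 71.1814
df = (3, 32)
p-value (upper-tail) = 0.00000
At α=0.05: p < α → reject H₀

reject H₀: yes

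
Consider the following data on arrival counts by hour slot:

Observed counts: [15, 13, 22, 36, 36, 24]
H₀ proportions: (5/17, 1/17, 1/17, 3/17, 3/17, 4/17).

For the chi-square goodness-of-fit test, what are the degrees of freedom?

degrees of freedom = 5

df = k − 1 = 6 − 1 = 5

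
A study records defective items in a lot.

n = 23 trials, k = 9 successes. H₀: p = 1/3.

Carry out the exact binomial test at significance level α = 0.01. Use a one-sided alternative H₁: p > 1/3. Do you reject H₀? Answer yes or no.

Exact binomial: n=23, k=9, p₀=1/3=0.3333
P(X≥9) from Σ C(n,i)·p₀^i·(1−p₀)^(n−i)
p-value (one-sided, H₁ greater) = 0.34865
At α=0.01: p ≥ α → fail to reject H₀

reject H₀: no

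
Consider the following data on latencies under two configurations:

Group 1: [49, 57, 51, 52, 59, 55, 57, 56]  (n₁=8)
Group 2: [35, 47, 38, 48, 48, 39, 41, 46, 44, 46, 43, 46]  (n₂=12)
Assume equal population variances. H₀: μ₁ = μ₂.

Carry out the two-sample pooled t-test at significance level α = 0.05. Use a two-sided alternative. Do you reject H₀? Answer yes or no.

x̄₁=54.500, s₁=3.464, n₁=8
x̄₂=43.417, s₂=4.274, n₂=12
s_p² = [7·3.464² + 11·4.274²]/18 = 15.8287
SE = √(s_p²·(1/8+1/12)) = 1.8159
t = (54.500−43.417)/1.8159 = 6.1034
df = 18
p-value (two-sided) = 0.00001
At α=0.05: p < α → reject H₀

reject H₀: yes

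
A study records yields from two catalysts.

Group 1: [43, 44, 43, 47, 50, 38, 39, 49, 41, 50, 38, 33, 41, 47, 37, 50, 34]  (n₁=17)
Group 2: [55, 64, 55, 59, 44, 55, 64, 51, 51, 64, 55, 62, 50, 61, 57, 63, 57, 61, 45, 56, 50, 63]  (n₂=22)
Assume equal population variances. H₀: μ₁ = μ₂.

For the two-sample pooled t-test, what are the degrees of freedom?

df = n₁ + n₂ − 2 = 17 + 22 − 2 = 37

degrees of freedom = 37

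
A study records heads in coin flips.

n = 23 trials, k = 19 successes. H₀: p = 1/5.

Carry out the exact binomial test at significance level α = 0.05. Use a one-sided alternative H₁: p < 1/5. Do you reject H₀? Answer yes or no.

Exact binomial: n=23, k=19, p₀=1/5=0.2000
P(X≤19) from Σ C(n,i)·p₀^i·(1−p₀)^(n−i)
p-value (one-sided, H₁ less) = 1.00000
At α=0.05: p ≥ α → fail to reject H₀

reject H₀: no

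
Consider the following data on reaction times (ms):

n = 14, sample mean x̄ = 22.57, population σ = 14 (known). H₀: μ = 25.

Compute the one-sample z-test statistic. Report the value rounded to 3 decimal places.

test statistic = -0.649

SE = σ/√n = 14/√14 = 3.7417
z = (x̄−μ₀)/SE = (22.57−25)/3.7417 = -0.6494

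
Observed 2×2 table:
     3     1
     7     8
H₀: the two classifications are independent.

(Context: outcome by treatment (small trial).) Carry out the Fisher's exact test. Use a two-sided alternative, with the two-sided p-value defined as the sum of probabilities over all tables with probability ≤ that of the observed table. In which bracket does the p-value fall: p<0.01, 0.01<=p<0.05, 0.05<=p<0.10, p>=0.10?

p-value bracket: p>=0.10

Margins: r₁=4, r₂=15, c₁=10, c₂=9, n=19
p_obs = C(4,3)·C(15,7)/C(19,10); sum pmf over tables with pmf ≤ p_obs
p-value (two-sided) = 0.58204
→ bracket: p>=0.10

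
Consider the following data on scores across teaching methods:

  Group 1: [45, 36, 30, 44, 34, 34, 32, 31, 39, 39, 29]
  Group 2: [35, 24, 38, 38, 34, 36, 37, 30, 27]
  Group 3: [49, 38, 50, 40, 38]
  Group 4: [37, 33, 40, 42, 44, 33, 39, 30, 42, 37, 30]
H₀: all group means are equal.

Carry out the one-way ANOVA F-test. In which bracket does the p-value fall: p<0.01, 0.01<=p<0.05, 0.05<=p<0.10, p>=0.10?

p-value bracket: 0.01<=p<0.05

Group means [35.73, 33.22, 43.00, 37.00], grand mean 36.500
SSB = Σnᵢ(x̄ᵢ−x̄)² = 317.263; SSW = ΣΣ(x−x̄ᵢ)² = 887.737
MSB = 317.263/3 = 105.7542; MSW = 887.737/32 = 27.7418
F = MSB/MSW = 3.8121
df = (3, 32)
p-value (upper-tail) = 0.01922
→ bracket: 0.01<=p<0.05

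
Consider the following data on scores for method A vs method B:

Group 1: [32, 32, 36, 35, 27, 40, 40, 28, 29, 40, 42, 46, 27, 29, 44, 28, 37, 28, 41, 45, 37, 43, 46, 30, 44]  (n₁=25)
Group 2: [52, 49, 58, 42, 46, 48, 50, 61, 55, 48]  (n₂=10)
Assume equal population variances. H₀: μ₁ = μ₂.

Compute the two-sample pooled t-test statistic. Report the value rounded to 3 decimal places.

test statistic = -6.051

x̄₁=36.240, s₁=6.735, n₁=25
x̄₂=50.900, s₂=5.724, n₂=10
s_p² = [24·6.735² + 9·5.724²]/33 = 41.9230
SE = √(s_p²·(1/25+1/10)) = 2.4226
t = (36.240−50.900)/2.4226 = -6.0512
df = 33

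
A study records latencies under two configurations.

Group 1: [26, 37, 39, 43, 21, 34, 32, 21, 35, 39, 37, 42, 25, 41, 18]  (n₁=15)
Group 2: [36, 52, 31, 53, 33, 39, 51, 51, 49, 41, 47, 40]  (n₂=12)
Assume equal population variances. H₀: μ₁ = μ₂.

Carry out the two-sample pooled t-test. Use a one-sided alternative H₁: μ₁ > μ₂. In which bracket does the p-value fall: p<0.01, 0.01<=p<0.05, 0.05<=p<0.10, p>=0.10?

p-value bracket: p>=0.10

x̄₁=32.667, s₁=8.364, n₁=15
x̄₂=43.583, s₂=7.856, n₂=12
s_p² = [14·8.364² + 11·7.856²]/25 = 66.3300
SE = √(s_p²·(1/15+1/12)) = 3.1543
t = (32.667−43.583)/3.1543 = -3.4609
df = 25
p-value (one-sided, H₁ greater) = 0.99903
→ bracket: p>=0.10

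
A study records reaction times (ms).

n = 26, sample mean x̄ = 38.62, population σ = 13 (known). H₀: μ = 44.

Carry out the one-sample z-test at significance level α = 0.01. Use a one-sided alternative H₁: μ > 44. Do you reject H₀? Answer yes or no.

reject H₀: no

SE = σ/√n = 13/√26 = 2.5495
z = (x̄−μ₀)/SE = (38.62−44)/2.5495 = -2.1102
p-value (one-sided, H₁ greater) = 0.98258
At α=0.01: p ≥ α → fail to reject H₀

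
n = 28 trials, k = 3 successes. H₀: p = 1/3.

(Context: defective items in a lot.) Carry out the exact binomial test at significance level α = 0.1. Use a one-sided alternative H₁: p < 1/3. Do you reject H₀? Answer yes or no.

Exact binomial: n=28, k=3, p₀=1/3=0.3333
P(X≤3) from Σ C(n,i)·p₀^i·(1−p₀)^(n−i)
p-value (one-sided, H₁ less) = 0.00609
At α=0.1: p < α → reject H₀

reject H₀: yes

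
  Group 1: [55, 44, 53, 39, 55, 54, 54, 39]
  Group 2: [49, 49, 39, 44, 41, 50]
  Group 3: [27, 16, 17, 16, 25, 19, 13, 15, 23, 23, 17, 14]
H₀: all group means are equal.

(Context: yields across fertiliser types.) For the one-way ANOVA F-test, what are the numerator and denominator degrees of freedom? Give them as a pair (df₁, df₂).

degrees of freedom = [2, 23]

k = 3 groups, N = 26 total
df = (k−1, N−k) = (3−1, 26−3) = (2, 23)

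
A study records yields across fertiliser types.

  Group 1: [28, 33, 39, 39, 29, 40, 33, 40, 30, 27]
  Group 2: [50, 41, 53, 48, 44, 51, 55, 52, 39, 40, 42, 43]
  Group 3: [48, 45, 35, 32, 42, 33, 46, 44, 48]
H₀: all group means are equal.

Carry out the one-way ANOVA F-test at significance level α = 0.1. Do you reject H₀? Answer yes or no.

reject H₀: yes

Group means [33.80, 46.50, 41.44], grand mean 40.935
SSB = Σnᵢ(x̄ᵢ−x̄)² = 883.049; SSW = ΣΣ(x−x̄ᵢ)² = 924.822
MSB = 883.049/2 = 441.5244; MSW = 924.822/28 = 33.0294
F = MSB/MSW = 13.3676
df = (2, 28)
p-value (upper-tail) = 0.00008
At α=0.1: p < α → reject H₀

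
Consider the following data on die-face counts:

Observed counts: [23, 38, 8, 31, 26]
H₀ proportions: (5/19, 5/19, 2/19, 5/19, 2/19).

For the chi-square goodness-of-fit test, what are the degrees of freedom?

degrees of freedom = 4

df = k − 1 = 5 − 1 = 4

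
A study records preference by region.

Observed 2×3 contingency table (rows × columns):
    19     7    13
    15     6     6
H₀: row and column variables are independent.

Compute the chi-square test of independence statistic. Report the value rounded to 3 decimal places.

test statistic = 0.977

Row totals [39, 27], col totals [34, 13, 19], n=66
χ² = (19−20.09)²/20.09 + (7−7.68)²/7.68 + (13−11.23)²/11.23 + (15−13.91)²/13.91 + (6−5.32)²/5.32 + (6−7.77)²/7.77 = 0.9769
df = 2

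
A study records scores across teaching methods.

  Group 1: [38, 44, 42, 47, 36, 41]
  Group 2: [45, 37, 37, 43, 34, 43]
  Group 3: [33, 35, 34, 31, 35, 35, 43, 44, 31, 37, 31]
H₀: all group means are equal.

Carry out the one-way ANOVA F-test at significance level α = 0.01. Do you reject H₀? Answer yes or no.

Group means [41.33, 39.83, 35.36], grand mean 38.087
SSB = Σnᵢ(x̄ᵢ−x̄)² = 163.114; SSW = ΣΣ(x−x̄ᵢ)² = 376.712
MSB = 163.114/2 = 81.5570; MSW = 376.712/20 = 18.8356
F = MSB/MSW = 4.3299
df = (2, 20)
p-value (upper-tail) = 0.02739
At α=0.01: p ≥ α → fail to reject H₀

reject H₀: no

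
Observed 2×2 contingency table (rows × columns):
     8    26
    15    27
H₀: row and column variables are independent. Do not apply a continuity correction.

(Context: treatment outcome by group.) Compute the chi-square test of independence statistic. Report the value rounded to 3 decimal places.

Row totals [34, 42], col totals [23, 53], n=76
χ² = (8−10.29)²/10.29 + (26−23.71)²/23.71 + (15−12.71)²/12.71 + (27−29.29)²/29.29 = 1.3218
df = 1

test statistic = 1.322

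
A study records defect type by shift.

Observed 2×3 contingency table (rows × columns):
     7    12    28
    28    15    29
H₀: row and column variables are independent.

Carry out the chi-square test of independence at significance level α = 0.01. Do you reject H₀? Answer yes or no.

Row totals [47, 72], col totals [35, 27, 57], n=119
χ² = (7−13.82)²/13.82 + (12−10.66)²/10.66 + (28−22.51)²/22.51 + (28−21.18)²/21.18 + (15−16.34)²/16.34 + (29−34.49)²/34.49 = 8.0543
df = 2
p-value (upper-tail) = 0.01783
At α=0.01: p ≥ α → fail to reject H₀

reject H₀: no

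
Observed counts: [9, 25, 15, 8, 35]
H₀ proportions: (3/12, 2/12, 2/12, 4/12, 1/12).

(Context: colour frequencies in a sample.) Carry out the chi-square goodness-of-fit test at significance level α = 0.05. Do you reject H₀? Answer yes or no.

reject H₀: yes

n = 92; E_i = n·p_i = [23.00, 15.33, 15.33, 30.67, 7.67]
χ² = (9−23.00)²/23.00 + (25−15.33)²/15.33 + (15−15.33)²/15.33 + (8−30.67)²/30.67 + (35−7.67)²/7.67 = 128.8261
df = 4
p-value (upper-tail) = 0.00000
At α=0.05: p < α → reject H₀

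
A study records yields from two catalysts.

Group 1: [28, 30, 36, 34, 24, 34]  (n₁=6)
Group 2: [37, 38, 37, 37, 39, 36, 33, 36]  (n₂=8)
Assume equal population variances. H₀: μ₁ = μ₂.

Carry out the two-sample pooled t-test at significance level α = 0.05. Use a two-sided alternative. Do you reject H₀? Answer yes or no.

reject H₀: yes

x̄₁=31.000, s₁=4.517, n₁=6
x̄₂=36.625, s₂=1.768, n₂=8
s_p² = [5·4.517² + 7·1.768²]/12 = 10.3229
SE = √(s_p²·(1/6+1/8)) = 1.7352
t = (31.000−36.625)/1.7352 = -3.2417
df = 12
p-value (two-sided) = 0.00706
At α=0.05: p < α → reject H₀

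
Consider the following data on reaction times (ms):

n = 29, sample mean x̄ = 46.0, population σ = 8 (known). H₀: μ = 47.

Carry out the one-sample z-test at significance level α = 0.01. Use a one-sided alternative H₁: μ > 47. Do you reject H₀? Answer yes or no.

SE = σ/√n = 8/√29 = 1.4856
z = (x̄−μ₀)/SE = (46.0−47)/1.4856 = -0.6731
p-value (one-sided, H₁ greater) = 0.74957
At α=0.01: p ≥ α → fail to reject H₀

reject H₀: no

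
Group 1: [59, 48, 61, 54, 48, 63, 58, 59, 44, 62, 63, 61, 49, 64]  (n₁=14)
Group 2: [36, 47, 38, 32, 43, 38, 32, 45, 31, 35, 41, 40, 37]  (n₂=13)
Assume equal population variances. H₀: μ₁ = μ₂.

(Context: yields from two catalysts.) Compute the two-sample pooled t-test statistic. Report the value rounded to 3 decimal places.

x̄₁=56.643, s₁=6.732, n₁=14
x̄₂=38.077, s₂=5.024, n₂=13
s_p² = [13·6.732² + 12·5.024²]/25 = 35.6855
SE = √(s_p²·(1/14+1/13)) = 2.3009
t = (56.643−38.077)/2.3009 = 8.0691
df = 25

test statistic = 8.069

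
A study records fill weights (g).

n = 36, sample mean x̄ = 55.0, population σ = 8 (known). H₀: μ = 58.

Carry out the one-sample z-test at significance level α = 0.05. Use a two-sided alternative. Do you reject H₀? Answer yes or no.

SE = σ/√n = 8/√36 = 1.3333
z = (x̄−μ₀)/SE = (55.0−58)/1.3333 = -2.2500
p-value (two-sided) = 0.02445
At α=0.05: p < α → reject H₀

reject H₀: yes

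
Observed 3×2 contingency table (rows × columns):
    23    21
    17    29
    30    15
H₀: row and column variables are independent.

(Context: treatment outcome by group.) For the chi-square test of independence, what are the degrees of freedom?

df = (r−1)(c−1) = (3−1)·(2−1) = 2

degrees of freedom = 2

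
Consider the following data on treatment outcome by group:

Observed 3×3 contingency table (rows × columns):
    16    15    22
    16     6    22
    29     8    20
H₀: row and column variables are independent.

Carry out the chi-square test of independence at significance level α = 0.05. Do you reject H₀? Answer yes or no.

reject H₀: no

Row totals [53, 44, 57], col totals [61, 29, 64], n=154
χ² = (16−20.99)²/20.99 + (15−9.98)²/9.98 + (22−22.03)²/22.03 + (16−17.43)²/17.43 + (6−8.29)²/8.29 + (22−18.29)²/18.29 + (29−22.58)²/22.58 + (8−10.73)²/10.73 + (20−23.69)²/23.69 = 8.3116
df = 4
p-value (upper-tail) = 0.08081
At α=0.05: p ≥ α → fail to reject H₀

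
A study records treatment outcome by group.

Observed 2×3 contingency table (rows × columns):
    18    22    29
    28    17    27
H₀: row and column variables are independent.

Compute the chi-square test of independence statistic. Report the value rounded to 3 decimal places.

Row totals [69, 72], col totals [46, 39, 56], n=141
χ² = (18−22.51)²/22.51 + (22−19.09)²/19.09 + (29−27.40)²/27.40 + (28−23.49)²/23.49 + (17−19.91)²/19.91 + (27−28.60)²/28.60 = 2.8238
df = 2

test statistic = 2.824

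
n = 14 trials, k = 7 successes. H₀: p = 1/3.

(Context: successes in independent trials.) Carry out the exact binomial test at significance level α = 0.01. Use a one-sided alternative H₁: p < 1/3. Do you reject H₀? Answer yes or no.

Exact binomial: n=14, k=7, p₀=1/3=0.3333
P(X≤7) from Σ C(n,i)·p₀^i·(1−p₀)^(n−i)
p-value (one-sided, H₁ less) = 0.94238
At α=0.01: p ≥ α → fail to reject H₀

reject H₀: no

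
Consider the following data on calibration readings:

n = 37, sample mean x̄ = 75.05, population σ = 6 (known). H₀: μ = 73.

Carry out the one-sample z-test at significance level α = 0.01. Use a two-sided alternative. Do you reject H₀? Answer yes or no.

reject H₀: no

SE = σ/√n = 6/√37 = 0.9864
z = (x̄−μ₀)/SE = (75.05−73)/0.9864 = 2.0783
p-value (two-sided) = 0.03768
At α=0.01: p ≥ α → fail to reject H₀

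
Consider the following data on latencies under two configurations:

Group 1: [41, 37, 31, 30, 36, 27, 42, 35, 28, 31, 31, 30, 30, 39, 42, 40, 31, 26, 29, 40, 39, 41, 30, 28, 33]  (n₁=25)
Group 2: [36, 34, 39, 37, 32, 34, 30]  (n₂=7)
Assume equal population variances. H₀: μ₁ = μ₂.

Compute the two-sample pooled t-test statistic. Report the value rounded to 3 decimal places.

x̄₁=33.880, s₁=5.294, n₁=25
x̄₂=34.571, s₂=3.047, n₂=7
s_p² = [24·5.294² + 6·3.047²]/30 = 24.2785
SE = √(s_p²·(1/25+1/7)) = 2.1070
t = (33.880−34.571)/2.1070 = -0.3282
df = 30

test statistic = -0.328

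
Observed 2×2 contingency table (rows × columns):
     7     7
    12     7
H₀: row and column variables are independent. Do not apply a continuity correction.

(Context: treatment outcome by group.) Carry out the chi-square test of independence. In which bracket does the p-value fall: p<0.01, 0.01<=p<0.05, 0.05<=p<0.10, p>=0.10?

p-value bracket: p>=0.10

Row totals [14, 19], col totals [19, 14], n=33
χ² = (7−8.06)²/8.06 + (7−5.94)²/5.94 + (12−10.94)²/10.94 + (7−8.06)²/8.06 = 0.5713
df = 1
p-value (upper-tail) = 0.44973
→ bracket: p>=0.10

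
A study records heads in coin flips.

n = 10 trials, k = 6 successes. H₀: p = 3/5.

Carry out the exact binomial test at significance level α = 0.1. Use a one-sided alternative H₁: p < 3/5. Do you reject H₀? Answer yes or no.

reject H₀: no

Exact binomial: n=10, k=6, p₀=3/5=0.6000
P(X≤6) from Σ C(n,i)·p₀^i·(1−p₀)^(n−i)
p-value (one-sided, H₁ less) = 0.61772
At α=0.1: p ≥ α → fail to reject H₀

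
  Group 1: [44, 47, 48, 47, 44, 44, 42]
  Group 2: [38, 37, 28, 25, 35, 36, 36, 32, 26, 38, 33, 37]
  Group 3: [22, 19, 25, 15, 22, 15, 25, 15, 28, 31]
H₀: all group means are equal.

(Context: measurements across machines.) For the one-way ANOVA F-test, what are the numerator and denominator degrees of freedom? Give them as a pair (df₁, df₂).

k = 3 groups, N = 29 total
df = (k−1, N−k) = (3−1, 29−3) = (2, 26)

degrees of freedom = [2, 26]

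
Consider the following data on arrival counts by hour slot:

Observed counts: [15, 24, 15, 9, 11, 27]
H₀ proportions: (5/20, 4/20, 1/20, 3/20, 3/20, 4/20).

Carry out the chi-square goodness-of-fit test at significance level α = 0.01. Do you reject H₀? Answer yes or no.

n = 101; E_i = n·p_i = [25.25, 20.20, 5.05, 15.15, 15.15, 20.20]
χ² = (15−25.25)²/25.25 + (24−20.20)²/20.20 + (15−5.05)²/5.05 + (9−15.15)²/15.15 + (11−15.15)²/15.15 + (27−20.20)²/20.20 = 30.4026
df = 5
p-value (upper-tail) = 0.00001
At α=0.01: p < α → reject H₀

reject H₀: yes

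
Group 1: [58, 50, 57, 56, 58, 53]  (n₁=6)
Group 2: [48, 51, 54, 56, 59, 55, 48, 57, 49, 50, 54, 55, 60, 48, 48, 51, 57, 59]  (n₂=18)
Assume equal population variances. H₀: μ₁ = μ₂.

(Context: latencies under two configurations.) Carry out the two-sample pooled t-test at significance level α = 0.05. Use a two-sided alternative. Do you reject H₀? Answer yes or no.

reject H₀: no

x̄₁=55.333, s₁=3.204, n₁=6
x̄₂=53.278, s₂=4.226, n₂=18
s_p² = [5·3.204² + 17·4.226²]/22 = 16.1338
SE = √(s_p²·(1/6+1/18)) = 1.8935
t = (55.333−53.278)/1.8935 = 1.0856
df = 22
p-value (two-sided) = 0.28941
At α=0.05: p ≥ α → fail to reject H₀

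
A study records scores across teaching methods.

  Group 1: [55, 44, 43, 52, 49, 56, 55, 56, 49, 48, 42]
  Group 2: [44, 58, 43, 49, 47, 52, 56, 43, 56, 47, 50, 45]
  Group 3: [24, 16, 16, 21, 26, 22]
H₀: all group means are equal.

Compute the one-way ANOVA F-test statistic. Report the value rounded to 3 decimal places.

test statistic = 75.443

Group means [49.91, 49.17, 20.83], grand mean 43.586
SSB = Σnᵢ(x̄ᵢ−x̄)² = 3919.625; SSW = ΣΣ(x−x̄ᵢ)² = 675.409
MSB = 3919.625/2 = 1959.8127; MSW = 675.409/26 = 25.9773
F = MSB/MSW = 75.4434
df = (2, 26)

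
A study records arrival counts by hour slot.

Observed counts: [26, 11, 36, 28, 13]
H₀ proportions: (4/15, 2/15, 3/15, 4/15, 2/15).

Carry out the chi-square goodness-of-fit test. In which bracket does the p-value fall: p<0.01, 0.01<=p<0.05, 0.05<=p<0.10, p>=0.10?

n = 114; E_i = n·p_i = [30.40, 15.20, 22.80, 30.40, 15.20]
χ² = (26−30.40)²/30.40 + (11−15.20)²/15.20 + (36−22.80)²/22.80 + (28−30.40)²/30.40 + (13−15.20)²/15.20 = 9.9474
df = 4
p-value (upper-tail) = 0.04132
→ bracket: 0.01<=p<0.05

p-value bracket: 0.01<=p<0.05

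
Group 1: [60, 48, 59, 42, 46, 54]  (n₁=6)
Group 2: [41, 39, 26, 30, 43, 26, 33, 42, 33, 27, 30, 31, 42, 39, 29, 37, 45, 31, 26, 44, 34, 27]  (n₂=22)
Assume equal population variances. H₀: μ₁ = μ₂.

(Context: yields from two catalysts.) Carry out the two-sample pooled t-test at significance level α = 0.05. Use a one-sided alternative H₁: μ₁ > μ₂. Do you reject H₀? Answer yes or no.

x̄₁=51.500, s₁=7.314, n₁=6
x̄₂=34.318, s₂=6.557, n₂=22
s_p² = [5·7.314² + 21·6.557²]/26 = 45.0105
SE = √(s_p²·(1/6+1/22)) = 3.0899
t = (51.500−34.318)/3.0899 = 5.5606
df = 26
p-value (one-sided, H₁ greater) = 0.00000
At α=0.05: p < α → reject H₀

reject H₀: yes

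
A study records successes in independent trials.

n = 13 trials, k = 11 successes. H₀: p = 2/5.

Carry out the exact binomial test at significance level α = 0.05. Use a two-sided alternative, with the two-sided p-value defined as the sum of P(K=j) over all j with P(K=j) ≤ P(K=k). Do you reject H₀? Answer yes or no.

Exact binomial: n=13, k=11, p₀=2/5=0.4000
P(X=j) = C(n,j)·p₀^j·(1−p₀)^(n−j); p = Σ P(X=j) over j with P(X=j) ≤ P(X=11)
p-value (two-sided) = 0.00132
At α=0.05: p < α → reject H₀

reject H₀: yes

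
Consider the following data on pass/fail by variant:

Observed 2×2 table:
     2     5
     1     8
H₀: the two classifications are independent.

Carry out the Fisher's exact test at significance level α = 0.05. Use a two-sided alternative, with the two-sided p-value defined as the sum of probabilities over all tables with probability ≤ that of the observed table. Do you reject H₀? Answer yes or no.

reject H₀: no

Margins: r₁=7, r₂=9, c₁=3, c₂=13, n=16
p_obs = C(7,2)·C(9,1)/C(16,3); sum pmf over tables with pmf ≤ p_obs
p-value (two-sided) = 0.55000
At α=0.05: p ≥ α → fail to reject H₀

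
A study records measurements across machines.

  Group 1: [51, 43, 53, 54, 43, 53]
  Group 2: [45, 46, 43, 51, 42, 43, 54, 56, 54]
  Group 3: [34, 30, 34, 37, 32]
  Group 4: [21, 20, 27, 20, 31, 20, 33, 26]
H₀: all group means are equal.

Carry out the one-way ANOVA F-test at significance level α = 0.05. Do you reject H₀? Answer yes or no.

reject H₀: yes

Group means [49.50, 48.22, 33.40, 24.75], grand mean 39.143
SSB = Σnᵢ(x̄ᵢ−x̄)² = 3207.673; SSW = ΣΣ(x−x̄ᵢ)² = 597.756
MSB = 3207.673/3 = 1069.2243; MSW = 597.756/24 = 24.9065
F = MSB/MSW = 42.9296
df = (3, 24)
p-value (upper-tail) = 0.00000
At α=0.05: p < α → reject H₀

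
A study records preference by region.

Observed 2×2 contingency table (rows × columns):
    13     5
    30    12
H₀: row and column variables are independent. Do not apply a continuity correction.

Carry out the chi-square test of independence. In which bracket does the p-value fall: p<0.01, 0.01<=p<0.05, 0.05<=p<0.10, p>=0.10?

p-value bracket: p>=0.10

Row totals [18, 42], col totals [43, 17], n=60
χ² = (13−12.90)²/12.90 + (5−5.10)²/5.10 + (30−30.10)²/30.10 + (12−11.90)²/11.90 = 0.0039
df = 1
p-value (upper-tail) = 0.95015
→ bracket: p>=0.10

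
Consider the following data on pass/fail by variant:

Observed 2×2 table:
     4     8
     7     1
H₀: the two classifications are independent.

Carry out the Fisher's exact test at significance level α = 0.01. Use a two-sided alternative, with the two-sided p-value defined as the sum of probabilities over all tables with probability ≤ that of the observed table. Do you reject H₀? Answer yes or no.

reject H₀: no

Margins: r₁=12, r₂=8, c₁=11, c₂=9, n=20
p_obs = C(12,4)·C(8,7)/C(20,11); sum pmf over tables with pmf ≤ p_obs
p-value (two-sided) = 0.02810
At α=0.01: p ≥ α → fail to reject H₀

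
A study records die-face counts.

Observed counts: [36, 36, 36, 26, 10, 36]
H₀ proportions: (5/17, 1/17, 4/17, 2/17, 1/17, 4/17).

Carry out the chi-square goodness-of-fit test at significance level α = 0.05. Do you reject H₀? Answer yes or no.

n = 180; E_i = n·p_i = [52.94, 10.59, 42.35, 21.18, 10.59, 42.35]
χ² = (36−52.94)²/52.94 + (36−10.59)²/10.59 + (36−42.35)²/42.35 + (26−21.18)²/21.18 + (10−10.59)²/10.59 + (36−42.35)²/42.35 = 69.4467
df = 5
p-value (upper-tail) = 0.00000
At α=0.05: p < α → reject H₀

reject H₀: yes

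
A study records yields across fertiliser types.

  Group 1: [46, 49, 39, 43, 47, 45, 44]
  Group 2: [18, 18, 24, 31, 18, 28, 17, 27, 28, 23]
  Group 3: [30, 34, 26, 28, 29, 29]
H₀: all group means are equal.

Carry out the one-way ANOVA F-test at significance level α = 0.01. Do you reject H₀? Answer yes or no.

Group means [44.71, 23.20, 29.33], grand mean 31.348
SSB = Σnᵢ(x̄ᵢ−x̄)² = 1938.855; SSW = ΣΣ(x−x̄ᵢ)² = 338.362
MSB = 1938.855/2 = 969.4277; MSW = 338.362/20 = 16.9181
F = MSB/MSW = 57.3012
df = (2, 20)
p-value (upper-tail) = 0.00000
At α=0.01: p < α → reject H₀

reject H₀: yes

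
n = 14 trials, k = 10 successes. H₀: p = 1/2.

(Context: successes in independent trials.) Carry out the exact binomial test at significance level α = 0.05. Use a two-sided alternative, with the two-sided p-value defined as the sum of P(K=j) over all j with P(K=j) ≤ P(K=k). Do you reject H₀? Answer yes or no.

reject H₀: no

Exact binomial: n=14, k=10, p₀=1/2=0.5000
P(X=j) = C(n,j)·p₀^j·(1−p₀)^(n−j); p = Σ P(X=j) over j with P(X=j) ≤ P(X=10)
p-value (two-sided) = 0.17957
At α=0.05: p ≥ α → fail to reject H₀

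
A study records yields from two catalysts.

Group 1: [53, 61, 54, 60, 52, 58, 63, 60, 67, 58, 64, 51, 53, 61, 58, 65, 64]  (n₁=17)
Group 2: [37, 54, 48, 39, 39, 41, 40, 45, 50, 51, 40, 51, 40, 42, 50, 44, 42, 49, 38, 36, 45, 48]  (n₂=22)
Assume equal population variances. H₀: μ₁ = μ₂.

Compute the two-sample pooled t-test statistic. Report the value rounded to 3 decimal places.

x̄₁=58.941, s₁=4.930, n₁=17
x̄₂=44.045, s₂=5.314, n₂=22
s_p² = [16·4.930² + 21·5.314²]/37 = 26.5377
SE = √(s_p²·(1/17+1/22)) = 1.6635
t = (58.941−44.045)/1.6635 = 8.9543
df = 37

test statistic = 8.954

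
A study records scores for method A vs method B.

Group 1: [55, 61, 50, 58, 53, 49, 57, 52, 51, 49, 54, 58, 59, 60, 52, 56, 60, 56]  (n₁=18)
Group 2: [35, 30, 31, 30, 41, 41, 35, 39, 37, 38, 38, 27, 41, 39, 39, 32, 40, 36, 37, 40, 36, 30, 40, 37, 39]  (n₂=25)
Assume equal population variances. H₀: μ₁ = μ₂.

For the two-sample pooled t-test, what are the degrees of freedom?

df = n₁ + n₂ − 2 = 18 + 25 − 2 = 41

degrees of freedom = 41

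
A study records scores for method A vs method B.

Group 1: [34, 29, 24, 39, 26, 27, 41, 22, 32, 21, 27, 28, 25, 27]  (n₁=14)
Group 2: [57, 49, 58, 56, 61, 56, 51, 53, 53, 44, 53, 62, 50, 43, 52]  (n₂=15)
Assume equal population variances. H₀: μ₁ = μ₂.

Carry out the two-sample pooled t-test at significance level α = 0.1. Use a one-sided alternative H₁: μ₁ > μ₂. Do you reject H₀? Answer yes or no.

x̄₁=28.714, s₁=5.902, n₁=14
x̄₂=53.200, s₂=5.441, n₂=15
s_p² = [13·5.902² + 14·5.441²]/27 = 32.1206
SE = √(s_p²·(1/14+1/15)) = 2.1061
t = (28.714−53.200)/2.1061 = -11.6260
df = 27
p-value (one-sided, H₁ greater) = 1.00000
At α=0.1: p ≥ α → fail to reject H₀

reject H₀: no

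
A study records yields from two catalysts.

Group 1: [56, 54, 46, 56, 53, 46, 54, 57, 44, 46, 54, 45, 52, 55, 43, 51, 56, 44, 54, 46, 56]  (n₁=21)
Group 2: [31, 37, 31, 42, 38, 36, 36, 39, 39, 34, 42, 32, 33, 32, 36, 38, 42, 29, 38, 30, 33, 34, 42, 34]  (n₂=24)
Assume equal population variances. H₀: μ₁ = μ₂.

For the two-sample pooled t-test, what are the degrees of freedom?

df = n₁ + n₂ − 2 = 21 + 24 − 2 = 43

degrees of freedom = 43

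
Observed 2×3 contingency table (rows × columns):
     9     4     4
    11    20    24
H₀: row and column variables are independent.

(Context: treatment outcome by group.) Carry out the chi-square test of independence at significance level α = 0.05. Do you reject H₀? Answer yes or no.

Row totals [17, 55], col totals [20, 24, 28], n=72
χ² = (9−4.72)²/4.72 + (4−5.67)²/5.67 + (4−6.61)²/6.61 + (11−15.28)²/15.28 + (20−18.33)²/18.33 + (24−21.39)²/21.39 = 7.0647
df = 2
p-value (upper-tail) = 0.02924
At α=0.05: p < α → reject H₀

reject H₀: yes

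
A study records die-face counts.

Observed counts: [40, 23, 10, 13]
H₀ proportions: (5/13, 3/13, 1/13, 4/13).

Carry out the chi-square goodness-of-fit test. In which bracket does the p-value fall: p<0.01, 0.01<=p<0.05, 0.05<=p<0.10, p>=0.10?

n = 86; E_i = n·p_i = [33.08, 19.85, 6.62, 26.46]
χ² = (40−33.08)²/33.08 + (23−19.85)²/19.85 + (10−6.62)²/6.62 + (13−26.46)²/26.46 = 10.5300
df = 3
p-value (upper-tail) = 0.01456
→ bracket: 0.01<=p<0.05

p-value bracket: 0.01<=p<0.05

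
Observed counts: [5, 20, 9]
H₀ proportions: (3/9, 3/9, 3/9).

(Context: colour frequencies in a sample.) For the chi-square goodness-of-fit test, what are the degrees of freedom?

degrees of freedom = 2

df = k − 1 = 3 − 1 = 2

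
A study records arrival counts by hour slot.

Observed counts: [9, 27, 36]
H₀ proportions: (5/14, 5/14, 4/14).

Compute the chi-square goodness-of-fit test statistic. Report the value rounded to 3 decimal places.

test statistic = 22.500

n = 72; E_i = n·p_i = [25.71, 25.71, 20.57]
χ² = (9−25.71)²/25.71 + (27−25.71)²/25.71 + (36−20.57)²/20.57 = 22.5000
df = 2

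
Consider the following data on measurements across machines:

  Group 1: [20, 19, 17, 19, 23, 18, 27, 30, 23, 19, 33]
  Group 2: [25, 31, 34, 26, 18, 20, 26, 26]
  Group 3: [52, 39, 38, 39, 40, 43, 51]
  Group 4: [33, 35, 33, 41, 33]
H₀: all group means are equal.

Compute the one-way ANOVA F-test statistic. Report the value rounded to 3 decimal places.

Group means [22.55, 25.75, 43.14, 35.00], grand mean 30.032
SSB = Σnᵢ(x̄ᵢ−x̄)² = 2089.883; SSW = ΣΣ(x−x̄ᵢ)² = 729.084
MSB = 2089.883/3 = 696.6278; MSW = 729.084/27 = 27.0031
F = MSB/MSW = 25.7980
df = (3, 27)

test statistic = 25.798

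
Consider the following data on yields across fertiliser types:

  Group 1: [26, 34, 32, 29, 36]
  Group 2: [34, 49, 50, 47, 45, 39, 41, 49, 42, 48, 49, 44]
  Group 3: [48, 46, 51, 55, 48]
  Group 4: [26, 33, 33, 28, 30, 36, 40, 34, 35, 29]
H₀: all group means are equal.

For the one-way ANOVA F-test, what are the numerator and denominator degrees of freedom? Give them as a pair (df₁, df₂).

degrees of freedom = [3, 28]

k = 4 groups, N = 32 total
df = (k−1, N−k) = (4−1, 32−4) = (3, 28)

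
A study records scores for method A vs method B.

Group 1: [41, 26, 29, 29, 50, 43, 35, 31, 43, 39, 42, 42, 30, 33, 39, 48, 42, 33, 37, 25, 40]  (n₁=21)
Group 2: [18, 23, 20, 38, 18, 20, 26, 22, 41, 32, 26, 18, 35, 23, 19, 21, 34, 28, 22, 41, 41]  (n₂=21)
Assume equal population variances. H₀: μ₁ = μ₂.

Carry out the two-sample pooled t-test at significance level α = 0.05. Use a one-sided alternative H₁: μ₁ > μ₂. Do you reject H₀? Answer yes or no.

reject H₀: yes

x̄₁=37.000, s₁=7.014, n₁=21
x̄₂=26.952, s₂=8.285, n₂=21
s_p² = [20·7.014² + 20·8.285²]/40 = 58.9238
SE = √(s_p²·(1/21+1/21)) = 2.3689
t = (37.000−26.952)/2.3689 = 4.2414
df = 40
p-value (one-sided, H₁ greater) = 0.00006
At α=0.05: p < α → reject H₀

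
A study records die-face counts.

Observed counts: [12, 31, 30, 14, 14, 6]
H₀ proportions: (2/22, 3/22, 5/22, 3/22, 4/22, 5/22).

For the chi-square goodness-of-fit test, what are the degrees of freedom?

df = k − 1 = 6 − 1 = 5

degrees of freedom = 5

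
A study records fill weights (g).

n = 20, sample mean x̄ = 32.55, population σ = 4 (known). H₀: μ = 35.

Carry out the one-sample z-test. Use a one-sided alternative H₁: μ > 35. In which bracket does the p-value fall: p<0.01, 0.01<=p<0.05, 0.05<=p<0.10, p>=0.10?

p-value bracket: p>=0.10

SE = σ/√n = 4/√20 = 0.8944
z = (x̄−μ₀)/SE = (32.55−35)/0.8944 = -2.7392
p-value (one-sided, H₁ greater) = 0.99692
→ bracket: p>=0.10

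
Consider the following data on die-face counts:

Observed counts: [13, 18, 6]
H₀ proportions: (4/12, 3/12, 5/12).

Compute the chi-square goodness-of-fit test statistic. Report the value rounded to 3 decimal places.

n = 37; E_i = n·p_i = [12.33, 9.25, 15.42]
χ² = (13−12.33)²/12.33 + (18−9.25)²/9.25 + (6−15.42)²/15.42 = 14.0649
df = 2

test statistic = 14.065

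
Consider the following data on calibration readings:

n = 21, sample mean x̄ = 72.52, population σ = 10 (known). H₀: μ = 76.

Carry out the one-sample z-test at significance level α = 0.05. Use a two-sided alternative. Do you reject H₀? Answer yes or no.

SE = σ/√n = 10/√21 = 2.1822
z = (x̄−μ₀)/SE = (72.52−76)/2.1822 = -1.5947
p-value (two-sided) = 0.11077
At α=0.05: p ≥ α → fail to reject H₀

reject H₀: no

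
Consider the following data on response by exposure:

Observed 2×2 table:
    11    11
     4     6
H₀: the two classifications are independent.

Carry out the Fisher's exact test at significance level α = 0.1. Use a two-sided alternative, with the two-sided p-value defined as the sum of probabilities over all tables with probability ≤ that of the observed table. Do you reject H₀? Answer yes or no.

reject H₀: no

Margins: r₁=22, r₂=10, c₁=15, c₂=17, n=32
p_obs = C(22,11)·C(10,4)/C(32,15); sum pmf over tables with pmf ≤ p_obs
p-value (two-sided) = 0.71195
At α=0.1: p ≥ α → fail to reject H₀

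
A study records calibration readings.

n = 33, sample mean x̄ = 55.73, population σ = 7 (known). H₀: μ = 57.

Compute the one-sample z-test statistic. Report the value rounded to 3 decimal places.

SE = σ/√n = 7/√33 = 1.2185
z = (x̄−μ₀)/SE = (55.73−57)/1.2185 = -1.0422

test statistic = -1.042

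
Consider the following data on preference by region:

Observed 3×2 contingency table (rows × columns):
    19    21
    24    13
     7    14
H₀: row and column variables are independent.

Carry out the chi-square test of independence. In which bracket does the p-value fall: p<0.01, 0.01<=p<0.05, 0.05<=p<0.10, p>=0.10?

Row totals [40, 37, 21], col totals [50, 48], n=98
χ² = (19−20.41)²/20.41 + (21−19.59)²/19.59 + (24−18.88)²/18.88 + (13−18.12)²/18.12 + (7−10.71)²/10.71 + (14−10.29)²/10.29 = 5.6651
df = 2
p-value (upper-tail) = 0.05886
→ bracket: 0.05<=p<0.10

p-value bracket: 0.05<=p<0.10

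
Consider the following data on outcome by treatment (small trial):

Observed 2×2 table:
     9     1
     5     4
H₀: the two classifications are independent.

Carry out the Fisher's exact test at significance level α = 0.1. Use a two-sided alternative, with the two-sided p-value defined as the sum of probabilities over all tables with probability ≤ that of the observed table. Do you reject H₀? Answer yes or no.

Margins: r₁=10, r₂=9, c₁=14, c₂=5, n=19
p_obs = C(10,9)·C(9,5)/C(19,14); sum pmf over tables with pmf ≤ p_obs
p-value (two-sided) = 0.14087
At α=0.1: p ≥ α → fail to reject H₀

reject H₀: no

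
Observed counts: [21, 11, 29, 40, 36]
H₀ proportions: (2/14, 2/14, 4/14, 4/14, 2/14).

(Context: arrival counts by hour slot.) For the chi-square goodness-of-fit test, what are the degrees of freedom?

df = k − 1 = 5 − 1 = 4

degrees of freedom = 4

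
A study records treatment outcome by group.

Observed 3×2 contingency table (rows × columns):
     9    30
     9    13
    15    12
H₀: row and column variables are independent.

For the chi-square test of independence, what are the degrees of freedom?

degrees of freedom = 2

df = (r−1)(c−1) = (3−1)·(2−1) = 2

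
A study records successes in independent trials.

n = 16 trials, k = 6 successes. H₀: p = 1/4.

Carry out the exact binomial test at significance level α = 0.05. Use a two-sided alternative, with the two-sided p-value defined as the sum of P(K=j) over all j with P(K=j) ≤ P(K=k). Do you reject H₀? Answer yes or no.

Exact binomial: n=16, k=6, p₀=1/4=0.2500
P(X=j) = C(n,j)·p₀^j·(1−p₀)^(n−j); p = Σ P(X=j) over j with P(X=j) ≤ P(X=6)
p-value (two-sided) = 0.25313
At α=0.05: p ≥ α → fail to reject H₀

reject H₀: no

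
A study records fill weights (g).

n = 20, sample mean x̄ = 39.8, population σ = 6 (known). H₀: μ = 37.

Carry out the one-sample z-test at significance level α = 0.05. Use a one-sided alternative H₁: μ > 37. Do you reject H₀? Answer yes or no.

SE = σ/√n = 6/√20 = 1.3416
z = (x̄−μ₀)/SE = (39.8−37)/1.3416 = 2.0870
p-value (one-sided, H₁ greater) = 0.01844
At α=0.05: p < α → reject H₀

reject H₀: yes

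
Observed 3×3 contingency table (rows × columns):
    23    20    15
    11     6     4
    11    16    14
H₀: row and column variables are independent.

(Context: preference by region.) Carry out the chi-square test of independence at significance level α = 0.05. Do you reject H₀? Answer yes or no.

reject H₀: no

Row totals [58, 21, 41], col totals [45, 42, 33], n=120
χ² = (23−21.75)²/21.75 + (20−20.30)²/20.30 + (15−15.95)²/15.95 + (11−7.88)²/7.88 + (6−7.35)²/7.35 + (4−5.78)²/5.78 + (11−15.38)²/15.38 + (16−14.35)²/14.35 + (14−11.28)²/11.28 = 4.2597
df = 4
p-value (upper-tail) = 0.37200
At α=0.05: p ≥ α → fail to reject H₀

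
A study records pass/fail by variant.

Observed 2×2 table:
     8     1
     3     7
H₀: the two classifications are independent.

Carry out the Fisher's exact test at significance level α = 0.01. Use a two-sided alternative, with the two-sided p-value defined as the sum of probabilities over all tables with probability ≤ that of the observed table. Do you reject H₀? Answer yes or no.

reject H₀: no

Margins: r₁=9, r₂=10, c₁=11, c₂=8, n=19
p_obs = C(9,8)·C(10,3)/C(19,11); sum pmf over tables with pmf ≤ p_obs
p-value (two-sided) = 0.01977
At α=0.01: p ≥ α → fail to reject H₀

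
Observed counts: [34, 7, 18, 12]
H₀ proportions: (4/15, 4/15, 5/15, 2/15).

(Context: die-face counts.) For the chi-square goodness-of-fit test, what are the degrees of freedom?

degrees of freedom = 3

df = k − 1 = 4 − 1 = 3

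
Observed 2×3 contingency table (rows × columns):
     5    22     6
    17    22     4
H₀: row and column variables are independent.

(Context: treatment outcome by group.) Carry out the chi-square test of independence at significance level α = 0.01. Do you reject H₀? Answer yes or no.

reject H₀: no

Row totals [33, 43], col totals [22, 44, 10], n=76
χ² = (5−9.55)²/9.55 + (22−19.11)²/19.11 + (6−4.34)²/4.34 + (17−12.45)²/12.45 + (22−24.89)²/24.89 + (4−5.66)²/5.66 = 5.7288
df = 2
p-value (upper-tail) = 0.05702
At α=0.01: p ≥ α → fail to reject H₀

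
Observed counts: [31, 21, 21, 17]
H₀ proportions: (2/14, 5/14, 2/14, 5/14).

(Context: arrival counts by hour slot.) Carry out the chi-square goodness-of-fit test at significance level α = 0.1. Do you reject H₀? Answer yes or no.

reject H₀: yes

n = 90; E_i = n·p_i = [12.86, 32.14, 12.86, 32.14]
χ² = (31−12.86)²/12.86 + (21−32.14)²/32.14 + (21−12.86)²/12.86 + (17−32.14)²/32.14 = 41.7556
df = 3
p-value (upper-tail) = 0.00000
At α=0.1: p < α → reject H₀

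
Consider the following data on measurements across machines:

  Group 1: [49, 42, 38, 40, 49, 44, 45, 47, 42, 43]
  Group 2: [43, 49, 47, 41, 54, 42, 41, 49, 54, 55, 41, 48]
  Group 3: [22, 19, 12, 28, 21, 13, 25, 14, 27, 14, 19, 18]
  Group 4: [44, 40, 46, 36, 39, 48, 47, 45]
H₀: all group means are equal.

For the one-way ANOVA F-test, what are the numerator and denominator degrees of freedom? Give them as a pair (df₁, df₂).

degrees of freedom = [3, 38]

k = 4 groups, N = 42 total
df = (k−1, N−k) = (4−1, 42−4) = (3, 38)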